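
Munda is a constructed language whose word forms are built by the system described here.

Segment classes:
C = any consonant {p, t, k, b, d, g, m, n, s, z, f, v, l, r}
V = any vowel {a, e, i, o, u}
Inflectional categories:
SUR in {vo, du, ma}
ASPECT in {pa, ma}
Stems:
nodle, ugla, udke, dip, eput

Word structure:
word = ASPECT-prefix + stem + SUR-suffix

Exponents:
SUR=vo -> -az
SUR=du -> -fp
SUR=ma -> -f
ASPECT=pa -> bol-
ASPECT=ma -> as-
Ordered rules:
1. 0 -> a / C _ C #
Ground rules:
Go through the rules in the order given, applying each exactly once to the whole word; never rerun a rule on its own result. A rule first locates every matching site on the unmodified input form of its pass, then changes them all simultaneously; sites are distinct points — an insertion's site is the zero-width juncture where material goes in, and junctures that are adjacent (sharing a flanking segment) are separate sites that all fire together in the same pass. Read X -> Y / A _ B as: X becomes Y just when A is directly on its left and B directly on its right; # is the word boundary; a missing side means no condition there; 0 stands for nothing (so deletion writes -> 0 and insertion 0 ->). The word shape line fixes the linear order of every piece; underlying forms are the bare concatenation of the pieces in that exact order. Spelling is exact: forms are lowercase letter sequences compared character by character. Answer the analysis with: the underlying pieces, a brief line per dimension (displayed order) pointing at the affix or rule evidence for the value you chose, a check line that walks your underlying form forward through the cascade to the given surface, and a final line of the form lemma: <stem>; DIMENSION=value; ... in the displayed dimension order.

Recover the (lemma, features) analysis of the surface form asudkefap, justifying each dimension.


underlying: as-udke-fp
SUR=du - signalled by the affix -fp
ASPECT=ma - signalled by the affix as-
check: asudkefp -> asudkefap
lemma: udke; SUR=du; ASPECT=ma


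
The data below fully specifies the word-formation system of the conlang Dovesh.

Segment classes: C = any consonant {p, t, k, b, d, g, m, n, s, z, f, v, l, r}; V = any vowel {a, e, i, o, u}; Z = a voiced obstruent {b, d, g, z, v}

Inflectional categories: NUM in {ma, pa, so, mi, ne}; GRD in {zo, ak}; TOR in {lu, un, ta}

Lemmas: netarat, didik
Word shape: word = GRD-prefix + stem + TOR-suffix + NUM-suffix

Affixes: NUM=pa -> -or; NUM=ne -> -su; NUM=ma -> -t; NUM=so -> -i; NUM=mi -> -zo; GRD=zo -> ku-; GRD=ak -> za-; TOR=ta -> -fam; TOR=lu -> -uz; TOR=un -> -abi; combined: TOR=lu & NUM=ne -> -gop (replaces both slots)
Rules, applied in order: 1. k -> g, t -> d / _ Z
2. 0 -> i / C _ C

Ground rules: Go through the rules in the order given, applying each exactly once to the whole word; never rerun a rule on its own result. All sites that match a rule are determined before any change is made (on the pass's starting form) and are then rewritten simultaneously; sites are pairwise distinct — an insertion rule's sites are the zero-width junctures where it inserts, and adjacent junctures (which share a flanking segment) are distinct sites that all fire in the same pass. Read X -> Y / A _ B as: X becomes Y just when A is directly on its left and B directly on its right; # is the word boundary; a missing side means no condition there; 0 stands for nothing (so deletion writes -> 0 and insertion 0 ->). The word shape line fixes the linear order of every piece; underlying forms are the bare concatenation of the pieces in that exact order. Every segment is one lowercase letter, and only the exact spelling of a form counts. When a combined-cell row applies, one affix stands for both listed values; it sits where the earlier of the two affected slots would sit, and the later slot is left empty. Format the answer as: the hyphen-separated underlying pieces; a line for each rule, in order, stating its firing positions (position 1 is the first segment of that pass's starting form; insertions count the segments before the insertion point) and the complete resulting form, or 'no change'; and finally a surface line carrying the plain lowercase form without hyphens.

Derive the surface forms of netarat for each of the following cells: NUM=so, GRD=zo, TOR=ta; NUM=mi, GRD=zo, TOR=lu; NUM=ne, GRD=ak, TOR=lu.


cell NUM=so, GRD=zo, TOR=ta:
underlying: ku-netarat-fam-i
1. k -> g, t -> d / _ Z: no change
2. 0 -> i / C _ C: inserts after position(s) 9: kunetaratifami
surface: kunetaratifami

cell NUM=mi, GRD=zo, TOR=lu:
underlying: ku-netarat-uz-zo
1. k -> g, t -> d / _ Z: no change
2. 0 -> i / C _ C: inserts after position(s) 11: kunetaratuzizo
surface: kunetaratuzizo

cell NUM=ne, GRD=ak, TOR=lu:
underlying: za-netarat-gop
1. k -> g, t -> d / _ Z: fires at position(s) 9: zanetaradgop
2. 0 -> i / C _ C: inserts after position(s) 9: zanetaradigop
surface: zanetaradigop


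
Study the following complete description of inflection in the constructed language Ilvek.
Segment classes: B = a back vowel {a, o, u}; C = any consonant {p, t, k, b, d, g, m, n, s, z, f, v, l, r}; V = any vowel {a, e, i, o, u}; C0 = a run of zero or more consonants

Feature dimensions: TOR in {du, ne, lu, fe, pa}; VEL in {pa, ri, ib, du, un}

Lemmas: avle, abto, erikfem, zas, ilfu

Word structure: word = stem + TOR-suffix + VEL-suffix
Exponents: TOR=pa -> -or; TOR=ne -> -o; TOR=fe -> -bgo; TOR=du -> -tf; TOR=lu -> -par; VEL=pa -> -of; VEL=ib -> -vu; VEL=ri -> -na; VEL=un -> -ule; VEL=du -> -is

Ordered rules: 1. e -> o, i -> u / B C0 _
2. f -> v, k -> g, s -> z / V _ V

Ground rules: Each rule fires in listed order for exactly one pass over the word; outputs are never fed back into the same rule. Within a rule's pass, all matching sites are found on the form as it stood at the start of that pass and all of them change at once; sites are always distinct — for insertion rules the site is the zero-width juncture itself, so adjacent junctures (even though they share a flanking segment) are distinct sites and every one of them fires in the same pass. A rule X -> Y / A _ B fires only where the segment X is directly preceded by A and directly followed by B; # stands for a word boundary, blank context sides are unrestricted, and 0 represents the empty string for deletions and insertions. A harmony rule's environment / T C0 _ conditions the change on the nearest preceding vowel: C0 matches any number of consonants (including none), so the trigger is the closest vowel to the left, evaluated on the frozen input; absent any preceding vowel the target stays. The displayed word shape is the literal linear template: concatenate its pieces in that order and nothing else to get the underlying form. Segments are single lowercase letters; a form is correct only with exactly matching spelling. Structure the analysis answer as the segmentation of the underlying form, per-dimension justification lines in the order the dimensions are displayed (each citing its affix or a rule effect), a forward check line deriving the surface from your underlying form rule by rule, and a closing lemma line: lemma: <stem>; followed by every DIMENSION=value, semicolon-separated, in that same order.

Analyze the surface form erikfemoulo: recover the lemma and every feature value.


underlying: erikfem-o-ule
TOR=ne - signalled by the affix -o
VEL=un - signalled by the affix -ule
check: erikfemoule -> erikfemoulo -> erikfemoulo
lemma: erikfem; TOR=ne; VEL=un


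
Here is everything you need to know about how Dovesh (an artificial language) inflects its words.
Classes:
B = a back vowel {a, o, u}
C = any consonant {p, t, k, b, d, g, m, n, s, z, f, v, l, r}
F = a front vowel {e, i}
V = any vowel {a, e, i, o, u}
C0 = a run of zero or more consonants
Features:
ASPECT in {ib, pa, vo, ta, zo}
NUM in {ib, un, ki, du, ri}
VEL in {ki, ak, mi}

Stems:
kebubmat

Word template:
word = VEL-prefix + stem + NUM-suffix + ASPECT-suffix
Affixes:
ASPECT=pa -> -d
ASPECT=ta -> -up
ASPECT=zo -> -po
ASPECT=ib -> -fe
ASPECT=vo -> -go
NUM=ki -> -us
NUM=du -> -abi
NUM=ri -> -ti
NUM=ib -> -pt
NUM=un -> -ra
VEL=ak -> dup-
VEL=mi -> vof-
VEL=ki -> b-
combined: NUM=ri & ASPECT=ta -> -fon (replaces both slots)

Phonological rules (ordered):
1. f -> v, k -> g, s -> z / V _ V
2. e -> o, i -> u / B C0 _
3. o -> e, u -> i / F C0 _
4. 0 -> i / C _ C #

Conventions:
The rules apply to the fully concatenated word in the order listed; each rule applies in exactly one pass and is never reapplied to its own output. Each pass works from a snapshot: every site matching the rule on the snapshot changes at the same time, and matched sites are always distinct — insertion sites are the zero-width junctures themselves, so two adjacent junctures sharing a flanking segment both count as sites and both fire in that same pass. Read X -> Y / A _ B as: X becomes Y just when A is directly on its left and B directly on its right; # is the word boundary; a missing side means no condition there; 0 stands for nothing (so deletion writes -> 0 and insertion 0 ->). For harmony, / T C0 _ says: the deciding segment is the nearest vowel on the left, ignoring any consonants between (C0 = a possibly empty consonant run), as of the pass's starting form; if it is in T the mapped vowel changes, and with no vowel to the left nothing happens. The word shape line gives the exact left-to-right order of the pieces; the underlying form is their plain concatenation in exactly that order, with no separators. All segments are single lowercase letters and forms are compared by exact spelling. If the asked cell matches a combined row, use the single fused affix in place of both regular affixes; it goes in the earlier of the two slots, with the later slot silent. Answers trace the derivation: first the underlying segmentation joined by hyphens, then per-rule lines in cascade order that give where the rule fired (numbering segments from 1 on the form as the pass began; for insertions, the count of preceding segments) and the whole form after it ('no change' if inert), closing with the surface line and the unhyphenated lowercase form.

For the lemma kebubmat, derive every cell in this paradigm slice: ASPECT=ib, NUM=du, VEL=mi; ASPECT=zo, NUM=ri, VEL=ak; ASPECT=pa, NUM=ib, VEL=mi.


cell ASPECT=ib, NUM=du, VEL=mi:
underlying: vof-kebubmat-abi-fe
1. f -> v, k -> g, s -> z / V _ V: fires at position(s) 15: vofkebubmatabive
2. e -> o, i -> u / B C0 _: fires at position(s) 5, 14: vofkobubmatabuve
3. o -> e, u -> i / F C0 _: no change
4. 0 -> i / C _ C #: no change
surface: vofkobubmatabuve

cell ASPECT=zo, NUM=ri, VEL=ak:
underlying: dup-kebubmat-ti-po
1. f -> v, k -> g, s -> z / V _ V: no change
2. e -> o, i -> u / B C0 _: fires at position(s) 5, 13: dupkobubmattupo
3. o -> e, u -> i / F C0 _: no change
4. 0 -> i / C _ C #: no change
surface: dupkobubmattupo

cell ASPECT=pa, NUM=ib, VEL=mi:
underlying: vof-kebubmat-pt-d
1. f -> v, k -> g, s -> z / V _ V: no change
2. e -> o, i -> u / B C0 _: fires at position(s) 5: vofkobubmatptd
3. o -> e, u -> i / F C0 _: no change
4. 0 -> i / C _ C #: inserts after position(s) 13: vofkobubmatptid
surface: vofkobubmatptid


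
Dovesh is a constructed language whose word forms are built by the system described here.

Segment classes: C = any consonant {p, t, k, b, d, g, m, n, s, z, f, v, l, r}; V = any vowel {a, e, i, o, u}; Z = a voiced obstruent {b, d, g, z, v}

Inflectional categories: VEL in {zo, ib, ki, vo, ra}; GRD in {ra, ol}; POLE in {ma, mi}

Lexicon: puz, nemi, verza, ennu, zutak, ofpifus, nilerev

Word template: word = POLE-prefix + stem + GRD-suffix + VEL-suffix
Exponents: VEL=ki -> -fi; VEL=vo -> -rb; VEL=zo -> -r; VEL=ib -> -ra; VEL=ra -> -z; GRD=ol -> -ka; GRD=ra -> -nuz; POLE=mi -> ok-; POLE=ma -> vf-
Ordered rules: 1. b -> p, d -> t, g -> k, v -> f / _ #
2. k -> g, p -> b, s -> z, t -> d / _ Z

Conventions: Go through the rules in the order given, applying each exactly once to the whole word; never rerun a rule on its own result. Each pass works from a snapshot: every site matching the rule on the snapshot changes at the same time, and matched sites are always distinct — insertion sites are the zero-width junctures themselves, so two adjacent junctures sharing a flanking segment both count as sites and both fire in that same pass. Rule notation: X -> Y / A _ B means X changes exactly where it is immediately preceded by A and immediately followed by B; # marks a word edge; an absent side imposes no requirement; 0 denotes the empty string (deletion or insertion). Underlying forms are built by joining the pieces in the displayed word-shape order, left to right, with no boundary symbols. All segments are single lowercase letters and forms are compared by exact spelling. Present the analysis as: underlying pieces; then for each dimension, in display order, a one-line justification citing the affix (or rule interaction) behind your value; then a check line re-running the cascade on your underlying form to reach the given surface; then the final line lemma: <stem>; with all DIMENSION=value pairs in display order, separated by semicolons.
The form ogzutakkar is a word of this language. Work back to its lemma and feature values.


underlying: ok-zutak-ka-r
VEL=zo - signalled by the affix -r
GRD=ol - signalled by the affix -ka
POLE=mi - signalled by the affix ok-
check: okzutakkar -> okzutakkar -> ogzutakkar
lemma: zutak; VEL=zo; GRD=ol; POLE=mi


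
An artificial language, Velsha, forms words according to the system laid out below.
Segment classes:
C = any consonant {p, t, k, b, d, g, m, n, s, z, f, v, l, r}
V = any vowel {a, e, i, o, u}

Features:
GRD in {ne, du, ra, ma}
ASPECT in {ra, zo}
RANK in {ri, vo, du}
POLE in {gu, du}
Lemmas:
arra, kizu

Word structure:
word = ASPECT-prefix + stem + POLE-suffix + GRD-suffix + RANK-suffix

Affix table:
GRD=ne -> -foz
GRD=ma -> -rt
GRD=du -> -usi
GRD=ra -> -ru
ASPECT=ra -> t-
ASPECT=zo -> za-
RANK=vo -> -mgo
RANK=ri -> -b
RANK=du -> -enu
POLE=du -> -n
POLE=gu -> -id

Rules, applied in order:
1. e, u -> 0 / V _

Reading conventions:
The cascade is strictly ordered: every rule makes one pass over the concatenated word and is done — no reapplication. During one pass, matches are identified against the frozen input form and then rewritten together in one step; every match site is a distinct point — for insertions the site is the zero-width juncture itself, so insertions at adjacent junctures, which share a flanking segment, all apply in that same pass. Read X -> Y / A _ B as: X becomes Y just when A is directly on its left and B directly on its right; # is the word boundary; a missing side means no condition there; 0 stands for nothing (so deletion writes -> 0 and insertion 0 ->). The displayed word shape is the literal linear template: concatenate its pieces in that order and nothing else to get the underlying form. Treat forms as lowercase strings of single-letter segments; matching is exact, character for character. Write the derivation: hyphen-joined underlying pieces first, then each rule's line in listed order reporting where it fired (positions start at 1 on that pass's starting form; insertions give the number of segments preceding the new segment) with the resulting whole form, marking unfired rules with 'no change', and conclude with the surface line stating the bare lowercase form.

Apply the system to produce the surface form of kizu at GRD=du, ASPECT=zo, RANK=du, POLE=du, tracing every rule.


underlying: za-kizu-n-usi-enu
1. e, u -> 0 / V _: fires at position(s) 11: zakizunusinu
surface: zakizunusinu


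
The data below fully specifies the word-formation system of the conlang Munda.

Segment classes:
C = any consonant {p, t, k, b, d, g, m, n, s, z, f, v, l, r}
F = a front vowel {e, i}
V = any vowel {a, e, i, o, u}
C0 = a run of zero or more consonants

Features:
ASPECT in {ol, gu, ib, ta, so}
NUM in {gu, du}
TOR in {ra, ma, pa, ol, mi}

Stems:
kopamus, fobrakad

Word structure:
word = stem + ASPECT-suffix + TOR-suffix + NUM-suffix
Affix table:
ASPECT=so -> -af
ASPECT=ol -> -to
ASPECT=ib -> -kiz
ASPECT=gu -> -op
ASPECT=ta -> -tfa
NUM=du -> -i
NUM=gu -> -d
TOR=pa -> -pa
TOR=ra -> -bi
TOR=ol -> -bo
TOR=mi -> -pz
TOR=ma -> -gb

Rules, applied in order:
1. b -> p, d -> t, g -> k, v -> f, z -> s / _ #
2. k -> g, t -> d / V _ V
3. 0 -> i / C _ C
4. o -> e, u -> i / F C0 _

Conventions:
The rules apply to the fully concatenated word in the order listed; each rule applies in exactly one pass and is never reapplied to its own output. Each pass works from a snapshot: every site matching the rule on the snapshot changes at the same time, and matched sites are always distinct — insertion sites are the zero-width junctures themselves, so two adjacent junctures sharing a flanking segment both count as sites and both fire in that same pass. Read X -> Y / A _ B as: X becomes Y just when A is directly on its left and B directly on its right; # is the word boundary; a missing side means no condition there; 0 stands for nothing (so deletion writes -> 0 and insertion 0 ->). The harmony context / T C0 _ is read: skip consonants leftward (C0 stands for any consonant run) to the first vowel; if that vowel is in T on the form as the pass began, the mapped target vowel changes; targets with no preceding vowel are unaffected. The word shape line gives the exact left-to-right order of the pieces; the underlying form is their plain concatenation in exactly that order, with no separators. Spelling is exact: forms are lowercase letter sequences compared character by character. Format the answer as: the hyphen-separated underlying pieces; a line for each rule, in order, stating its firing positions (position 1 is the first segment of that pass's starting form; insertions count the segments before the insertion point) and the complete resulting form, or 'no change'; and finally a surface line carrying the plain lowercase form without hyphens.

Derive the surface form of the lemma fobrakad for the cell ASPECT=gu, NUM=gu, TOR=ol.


underlying: fobrakad-op-bo-d
1. b -> p, d -> t, g -> k, v -> f, z -> s / _ #: fires at position(s) 13: fobrakadopbot
2. k -> g, t -> d / V _ V: fires at position(s) 6: fobragadopbot
3. 0 -> i / C _ C: inserts after position(s) 3, 10: fobiragadopibot
4. o -> e, u -> i / F C0 _: fires at position(s) 14: fobiragadopibet
surface: fobiragadopibet


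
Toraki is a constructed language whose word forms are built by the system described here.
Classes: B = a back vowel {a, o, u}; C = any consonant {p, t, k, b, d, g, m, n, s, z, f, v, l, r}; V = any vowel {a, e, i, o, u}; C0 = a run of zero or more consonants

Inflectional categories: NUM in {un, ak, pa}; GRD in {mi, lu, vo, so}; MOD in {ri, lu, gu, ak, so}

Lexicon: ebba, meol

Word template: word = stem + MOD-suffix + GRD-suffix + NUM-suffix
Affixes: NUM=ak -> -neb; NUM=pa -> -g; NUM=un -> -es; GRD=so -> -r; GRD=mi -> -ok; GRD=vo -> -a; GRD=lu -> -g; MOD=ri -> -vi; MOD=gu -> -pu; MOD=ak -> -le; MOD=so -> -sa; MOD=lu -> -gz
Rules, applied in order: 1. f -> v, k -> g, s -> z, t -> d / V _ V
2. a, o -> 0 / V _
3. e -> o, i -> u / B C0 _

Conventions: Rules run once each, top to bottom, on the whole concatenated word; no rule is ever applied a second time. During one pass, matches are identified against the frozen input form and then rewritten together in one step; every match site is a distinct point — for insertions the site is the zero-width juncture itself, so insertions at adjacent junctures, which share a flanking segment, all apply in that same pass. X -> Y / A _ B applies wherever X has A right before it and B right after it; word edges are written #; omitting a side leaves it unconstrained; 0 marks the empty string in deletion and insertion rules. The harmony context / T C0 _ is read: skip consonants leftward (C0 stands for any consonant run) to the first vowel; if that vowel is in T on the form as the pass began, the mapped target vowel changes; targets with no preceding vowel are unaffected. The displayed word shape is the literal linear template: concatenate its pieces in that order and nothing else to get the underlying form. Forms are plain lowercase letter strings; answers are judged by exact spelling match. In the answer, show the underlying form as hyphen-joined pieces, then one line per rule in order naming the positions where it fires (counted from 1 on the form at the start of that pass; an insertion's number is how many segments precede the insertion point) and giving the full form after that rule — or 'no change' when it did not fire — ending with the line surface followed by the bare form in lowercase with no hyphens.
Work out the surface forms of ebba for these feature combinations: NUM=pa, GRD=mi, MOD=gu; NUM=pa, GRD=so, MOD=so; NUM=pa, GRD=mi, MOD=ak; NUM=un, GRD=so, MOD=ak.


cell NUM=pa, GRD=mi, MOD=gu:
underlying: ebba-pu-ok-g
1. f -> v, k -> g, s -> z, t -> d / V _ V: no change
2. a, o -> 0 / V _: fires at position(s) 7: ebbapukg
3. e -> o, i -> u / B C0 _: no change
surface: ebbapukg

cell NUM=pa, GRD=so, MOD=so:
underlying: ebba-sa-r-g
1. f -> v, k -> g, s -> z, t -> d / V _ V: fires at position(s) 5: ebbazarg
2. a, o -> 0 / V _: no change
3. e -> o, i -> u / B C0 _: no change
surface: ebbazarg

cell NUM=pa, GRD=mi, MOD=ak:
underlying: ebba-le-ok-g
1. f -> v, k -> g, s -> z, t -> d / V _ V: no change
2. a, o -> 0 / V _: fires at position(s) 7: ebbalekg
3. e -> o, i -> u / B C0 _: fires at position(s) 6: ebbalokg
surface: ebbalokg

cell NUM=un, GRD=so, MOD=ak:
underlying: ebba-le-r-es
1. f -> v, k -> g, s -> z, t -> d / V _ V: no change
2. a, o -> 0 / V _: no change
3. e -> o, i -> u / B C0 _: fires at position(s) 6: ebbalores
surface: ebbalores


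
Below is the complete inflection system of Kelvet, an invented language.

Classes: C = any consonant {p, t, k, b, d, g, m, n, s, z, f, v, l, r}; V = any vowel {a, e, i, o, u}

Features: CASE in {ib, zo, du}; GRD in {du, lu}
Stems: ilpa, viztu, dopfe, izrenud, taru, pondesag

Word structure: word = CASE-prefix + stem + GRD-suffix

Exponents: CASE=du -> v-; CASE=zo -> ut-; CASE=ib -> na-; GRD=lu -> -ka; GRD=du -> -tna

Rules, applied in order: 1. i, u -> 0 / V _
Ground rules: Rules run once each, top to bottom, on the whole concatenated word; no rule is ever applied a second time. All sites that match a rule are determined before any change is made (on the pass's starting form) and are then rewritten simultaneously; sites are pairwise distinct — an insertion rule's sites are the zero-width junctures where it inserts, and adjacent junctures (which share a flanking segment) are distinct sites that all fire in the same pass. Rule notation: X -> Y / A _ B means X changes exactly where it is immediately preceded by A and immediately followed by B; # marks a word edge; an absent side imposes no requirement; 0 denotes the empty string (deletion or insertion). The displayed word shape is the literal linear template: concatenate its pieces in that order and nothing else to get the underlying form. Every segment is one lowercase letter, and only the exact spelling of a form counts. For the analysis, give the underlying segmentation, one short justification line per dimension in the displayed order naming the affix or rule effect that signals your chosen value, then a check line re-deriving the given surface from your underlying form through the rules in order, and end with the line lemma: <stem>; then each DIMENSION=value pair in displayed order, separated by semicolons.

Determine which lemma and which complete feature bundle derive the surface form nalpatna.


underlying: na-ilpa-tna
CASE=ib - signalled by the affix na-
GRD=du - signalled by the affix -tna
check: nailpatna -> nalpatna
lemma: ilpa; CASE=ib; GRD=du


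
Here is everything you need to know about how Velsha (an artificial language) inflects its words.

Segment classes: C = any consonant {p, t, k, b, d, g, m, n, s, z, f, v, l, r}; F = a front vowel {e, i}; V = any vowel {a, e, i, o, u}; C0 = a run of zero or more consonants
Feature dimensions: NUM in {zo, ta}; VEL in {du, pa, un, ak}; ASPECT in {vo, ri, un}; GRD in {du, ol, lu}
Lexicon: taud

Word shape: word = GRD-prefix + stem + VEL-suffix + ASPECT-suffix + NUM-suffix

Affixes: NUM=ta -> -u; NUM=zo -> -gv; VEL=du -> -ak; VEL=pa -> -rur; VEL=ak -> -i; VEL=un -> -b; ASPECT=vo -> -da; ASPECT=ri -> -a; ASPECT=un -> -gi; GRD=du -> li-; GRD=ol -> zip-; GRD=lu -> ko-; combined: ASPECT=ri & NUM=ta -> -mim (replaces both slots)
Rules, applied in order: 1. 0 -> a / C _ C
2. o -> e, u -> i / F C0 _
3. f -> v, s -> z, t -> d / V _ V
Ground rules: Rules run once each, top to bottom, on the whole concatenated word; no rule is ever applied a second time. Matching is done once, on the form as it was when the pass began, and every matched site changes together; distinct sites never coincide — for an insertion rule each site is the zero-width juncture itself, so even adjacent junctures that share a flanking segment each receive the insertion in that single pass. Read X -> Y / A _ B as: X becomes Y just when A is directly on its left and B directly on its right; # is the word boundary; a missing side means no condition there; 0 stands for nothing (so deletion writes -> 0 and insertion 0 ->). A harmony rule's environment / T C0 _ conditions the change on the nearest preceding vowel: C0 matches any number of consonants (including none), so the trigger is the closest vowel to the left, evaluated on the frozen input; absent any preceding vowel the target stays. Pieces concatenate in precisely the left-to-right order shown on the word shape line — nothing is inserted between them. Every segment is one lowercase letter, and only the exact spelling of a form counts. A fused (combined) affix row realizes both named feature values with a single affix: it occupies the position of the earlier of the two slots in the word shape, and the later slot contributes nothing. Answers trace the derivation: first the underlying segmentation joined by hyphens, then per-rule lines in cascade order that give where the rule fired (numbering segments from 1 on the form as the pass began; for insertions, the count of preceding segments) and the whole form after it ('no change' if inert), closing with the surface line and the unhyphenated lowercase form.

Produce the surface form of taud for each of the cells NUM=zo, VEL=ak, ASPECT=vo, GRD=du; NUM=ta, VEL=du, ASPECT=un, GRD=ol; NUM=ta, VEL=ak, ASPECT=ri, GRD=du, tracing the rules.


cell NUM=zo, VEL=ak, ASPECT=vo, GRD=du:
underlying: li-taud-i-da-gv
1. 0 -> a / C _ C: inserts after position(s) 10: litaudidagav
2. o -> e, u -> i / F C0 _: no change
3. f -> v, s -> z, t -> d / V _ V: fires at position(s) 3: lidaudidagav
surface: lidaudidagav

cell NUM=ta, VEL=du, ASPECT=un, GRD=ol:
underlying: zip-taud-ak-gi-u
1. 0 -> a / C _ C: inserts after position(s) 3, 9: zipataudakagiu
2. o -> e, u -> i / F C0 _: fires at position(s) 14: zipataudakagii
3. f -> v, s -> z, t -> d / V _ V: fires at position(s) 5: zipadaudakagii
surface: zipadaudakagii

cell NUM=ta, VEL=ak, ASPECT=ri, GRD=du:
underlying: li-taud-i-mim
1. 0 -> a / C _ C: no change
2. o -> e, u -> i / F C0 _: no change
3. f -> v, s -> z, t -> d / V _ V: fires at position(s) 3: lidaudimim
surface: lidaudimim


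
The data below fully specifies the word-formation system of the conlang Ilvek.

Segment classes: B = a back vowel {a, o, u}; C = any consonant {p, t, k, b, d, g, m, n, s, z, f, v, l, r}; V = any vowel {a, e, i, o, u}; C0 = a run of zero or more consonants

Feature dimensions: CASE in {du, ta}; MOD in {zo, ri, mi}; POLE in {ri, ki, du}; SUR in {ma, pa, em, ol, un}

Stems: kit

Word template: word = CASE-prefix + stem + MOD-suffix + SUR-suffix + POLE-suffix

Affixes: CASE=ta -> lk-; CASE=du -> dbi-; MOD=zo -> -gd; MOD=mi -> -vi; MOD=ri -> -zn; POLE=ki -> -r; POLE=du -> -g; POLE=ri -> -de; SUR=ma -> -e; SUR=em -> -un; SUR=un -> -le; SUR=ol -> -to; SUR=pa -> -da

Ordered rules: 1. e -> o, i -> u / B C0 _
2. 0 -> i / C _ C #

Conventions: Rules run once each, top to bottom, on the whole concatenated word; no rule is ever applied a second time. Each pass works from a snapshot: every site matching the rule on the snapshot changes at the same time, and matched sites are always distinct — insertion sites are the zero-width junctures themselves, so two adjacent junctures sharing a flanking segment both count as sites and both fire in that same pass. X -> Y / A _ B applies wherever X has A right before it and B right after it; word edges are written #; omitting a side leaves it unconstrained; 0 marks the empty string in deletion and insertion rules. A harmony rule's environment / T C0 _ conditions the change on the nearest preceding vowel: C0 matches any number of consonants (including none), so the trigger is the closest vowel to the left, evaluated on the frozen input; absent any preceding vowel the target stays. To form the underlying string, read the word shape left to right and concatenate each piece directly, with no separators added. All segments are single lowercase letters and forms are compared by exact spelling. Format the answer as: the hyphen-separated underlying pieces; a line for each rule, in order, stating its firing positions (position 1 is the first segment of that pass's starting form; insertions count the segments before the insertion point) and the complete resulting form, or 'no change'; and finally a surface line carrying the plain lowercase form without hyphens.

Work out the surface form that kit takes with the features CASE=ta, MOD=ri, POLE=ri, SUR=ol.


underlying: lk-kit-zn-to-de
1. e -> o, i -> u / B C0 _: fires at position(s) 11: lkkitzntodo
2. 0 -> i / C _ C #: no change
surface: lkkitzntodo


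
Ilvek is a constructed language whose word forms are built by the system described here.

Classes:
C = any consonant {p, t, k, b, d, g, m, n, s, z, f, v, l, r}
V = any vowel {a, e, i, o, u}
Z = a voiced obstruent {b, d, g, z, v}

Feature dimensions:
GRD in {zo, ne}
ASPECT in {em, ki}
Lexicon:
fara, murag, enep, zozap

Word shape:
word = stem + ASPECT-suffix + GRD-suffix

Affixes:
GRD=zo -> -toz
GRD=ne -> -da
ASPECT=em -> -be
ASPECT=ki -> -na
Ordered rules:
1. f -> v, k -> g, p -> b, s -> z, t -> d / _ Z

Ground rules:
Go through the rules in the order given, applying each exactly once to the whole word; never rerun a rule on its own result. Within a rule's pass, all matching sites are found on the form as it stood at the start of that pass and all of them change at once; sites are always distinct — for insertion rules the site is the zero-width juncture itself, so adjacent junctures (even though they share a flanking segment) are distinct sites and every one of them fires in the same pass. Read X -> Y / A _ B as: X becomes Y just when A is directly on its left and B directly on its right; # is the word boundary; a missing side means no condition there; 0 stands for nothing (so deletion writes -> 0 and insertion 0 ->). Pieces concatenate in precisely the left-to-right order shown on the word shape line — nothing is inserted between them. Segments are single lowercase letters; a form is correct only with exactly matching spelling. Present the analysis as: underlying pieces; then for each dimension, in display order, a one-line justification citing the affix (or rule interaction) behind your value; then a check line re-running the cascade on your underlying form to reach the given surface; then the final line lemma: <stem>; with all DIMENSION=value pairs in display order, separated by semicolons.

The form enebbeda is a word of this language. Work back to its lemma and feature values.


underlying: enep-be-da
GRD=ne - signalled by the affix -da
ASPECT=em - signalled by the affix -be
check: enepbeda -> enebbeda
lemma: enep; GRD=ne; ASPECT=em


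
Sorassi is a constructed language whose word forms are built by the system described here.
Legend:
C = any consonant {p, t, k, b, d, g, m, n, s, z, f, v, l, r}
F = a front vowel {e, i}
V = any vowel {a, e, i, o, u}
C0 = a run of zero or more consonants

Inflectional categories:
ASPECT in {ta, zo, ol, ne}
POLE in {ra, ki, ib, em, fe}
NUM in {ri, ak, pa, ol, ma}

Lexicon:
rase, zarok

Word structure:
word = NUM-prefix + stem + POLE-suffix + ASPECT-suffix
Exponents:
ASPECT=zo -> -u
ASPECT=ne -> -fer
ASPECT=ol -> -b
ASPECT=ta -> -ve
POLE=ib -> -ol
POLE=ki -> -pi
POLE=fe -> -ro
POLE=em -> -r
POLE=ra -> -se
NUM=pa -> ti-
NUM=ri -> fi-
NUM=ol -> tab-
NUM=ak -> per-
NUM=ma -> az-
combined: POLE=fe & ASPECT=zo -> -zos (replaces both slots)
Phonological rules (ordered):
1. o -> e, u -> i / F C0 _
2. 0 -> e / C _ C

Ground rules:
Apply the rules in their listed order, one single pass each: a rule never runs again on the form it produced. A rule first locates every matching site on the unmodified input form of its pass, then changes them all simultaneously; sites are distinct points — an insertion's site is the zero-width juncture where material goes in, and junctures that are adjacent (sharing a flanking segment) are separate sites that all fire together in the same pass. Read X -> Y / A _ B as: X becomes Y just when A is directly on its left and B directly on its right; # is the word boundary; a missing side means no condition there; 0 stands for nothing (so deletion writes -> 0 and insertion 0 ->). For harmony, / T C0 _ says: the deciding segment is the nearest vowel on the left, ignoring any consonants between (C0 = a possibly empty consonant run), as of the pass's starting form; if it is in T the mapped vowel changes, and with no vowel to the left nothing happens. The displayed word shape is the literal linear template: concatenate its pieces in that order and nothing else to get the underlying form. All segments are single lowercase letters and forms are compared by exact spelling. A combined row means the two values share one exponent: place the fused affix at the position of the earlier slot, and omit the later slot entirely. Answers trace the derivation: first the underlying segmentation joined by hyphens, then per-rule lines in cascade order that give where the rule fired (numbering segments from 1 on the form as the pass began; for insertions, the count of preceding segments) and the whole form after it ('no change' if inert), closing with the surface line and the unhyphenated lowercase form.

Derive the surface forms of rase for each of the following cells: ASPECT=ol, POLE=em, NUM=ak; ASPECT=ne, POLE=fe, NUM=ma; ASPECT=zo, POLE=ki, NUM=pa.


cell ASPECT=ol, POLE=em, NUM=ak:
underlying: per-rase-r-b
1. o -> e, u -> i / F C0 _: no change
2. 0 -> e / C _ C: inserts after position(s) 3, 8: pererasereb
surface: pererasereb

cell ASPECT=ne, POLE=fe, NUM=ma:
underlying: az-rase-ro-fer
1. o -> e, u -> i / F C0 _: fires at position(s) 8: azraserefer
2. 0 -> e / C _ C: inserts after position(s) 2: azeraserefer
surface: azeraserefer

cell ASPECT=zo, POLE=ki, NUM=pa:
underlying: ti-rase-pi-u
1. o -> e, u -> i / F C0 _: fires at position(s) 9: tirasepii
2. 0 -> e / C _ C: no change
surface: tirasepii


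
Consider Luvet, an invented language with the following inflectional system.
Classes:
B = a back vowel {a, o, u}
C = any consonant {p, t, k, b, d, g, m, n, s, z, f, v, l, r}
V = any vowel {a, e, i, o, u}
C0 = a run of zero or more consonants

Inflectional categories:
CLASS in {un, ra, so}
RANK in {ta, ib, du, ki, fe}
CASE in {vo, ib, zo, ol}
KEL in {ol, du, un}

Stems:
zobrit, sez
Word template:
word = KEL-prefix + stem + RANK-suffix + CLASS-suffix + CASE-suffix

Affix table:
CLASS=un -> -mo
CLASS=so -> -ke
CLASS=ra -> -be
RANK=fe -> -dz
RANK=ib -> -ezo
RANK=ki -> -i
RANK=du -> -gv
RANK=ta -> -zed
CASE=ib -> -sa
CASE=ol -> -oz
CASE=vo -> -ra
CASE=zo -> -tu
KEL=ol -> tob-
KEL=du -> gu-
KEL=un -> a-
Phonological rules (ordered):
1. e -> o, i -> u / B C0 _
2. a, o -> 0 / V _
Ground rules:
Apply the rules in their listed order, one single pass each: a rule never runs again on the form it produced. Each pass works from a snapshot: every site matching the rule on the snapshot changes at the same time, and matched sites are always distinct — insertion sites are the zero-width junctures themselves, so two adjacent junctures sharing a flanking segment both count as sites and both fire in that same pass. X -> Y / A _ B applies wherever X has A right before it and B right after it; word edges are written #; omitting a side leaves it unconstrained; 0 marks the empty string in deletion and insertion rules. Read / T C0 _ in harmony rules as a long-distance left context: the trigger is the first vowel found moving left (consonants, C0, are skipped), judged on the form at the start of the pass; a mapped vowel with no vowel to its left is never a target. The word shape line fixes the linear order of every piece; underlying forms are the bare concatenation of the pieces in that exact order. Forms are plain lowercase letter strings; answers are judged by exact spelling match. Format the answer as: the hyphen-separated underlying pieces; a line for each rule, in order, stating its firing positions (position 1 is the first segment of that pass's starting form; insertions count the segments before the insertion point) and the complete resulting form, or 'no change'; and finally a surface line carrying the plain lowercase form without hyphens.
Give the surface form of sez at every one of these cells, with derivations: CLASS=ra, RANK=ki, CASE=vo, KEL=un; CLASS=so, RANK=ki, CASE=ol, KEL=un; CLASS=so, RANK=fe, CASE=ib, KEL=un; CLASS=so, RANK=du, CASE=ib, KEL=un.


cell CLASS=ra, RANK=ki, CASE=vo, KEL=un:
underlying: a-sez-i-be-ra
1. e -> o, i -> u / B C0 _: fires at position(s) 3: asozibera
2. a, o -> 0 / V _: no change
surface: asozibera

cell CLASS=so, RANK=ki, CASE=ol, KEL=un:
underlying: a-sez-i-ke-oz
1. e -> o, i -> u / B C0 _: fires at position(s) 3: asozikeoz
2. a, o -> 0 / V _: fires at position(s) 8: asozikez
surface: asozikez

cell CLASS=so, RANK=fe, CASE=ib, KEL=un:
underlying: a-sez-dz-ke-sa
1. e -> o, i -> u / B C0 _: fires at position(s) 3: asozdzkesa
2. a, o -> 0 / V _: no change
surface: asozdzkesa

cell CLASS=so, RANK=du, CASE=ib, KEL=un:
underlying: a-sez-gv-ke-sa
1. e -> o, i -> u / B C0 _: fires at position(s) 3: asozgvkesa
2. a, o -> 0 / V _: no change
surface: asozgvkesa


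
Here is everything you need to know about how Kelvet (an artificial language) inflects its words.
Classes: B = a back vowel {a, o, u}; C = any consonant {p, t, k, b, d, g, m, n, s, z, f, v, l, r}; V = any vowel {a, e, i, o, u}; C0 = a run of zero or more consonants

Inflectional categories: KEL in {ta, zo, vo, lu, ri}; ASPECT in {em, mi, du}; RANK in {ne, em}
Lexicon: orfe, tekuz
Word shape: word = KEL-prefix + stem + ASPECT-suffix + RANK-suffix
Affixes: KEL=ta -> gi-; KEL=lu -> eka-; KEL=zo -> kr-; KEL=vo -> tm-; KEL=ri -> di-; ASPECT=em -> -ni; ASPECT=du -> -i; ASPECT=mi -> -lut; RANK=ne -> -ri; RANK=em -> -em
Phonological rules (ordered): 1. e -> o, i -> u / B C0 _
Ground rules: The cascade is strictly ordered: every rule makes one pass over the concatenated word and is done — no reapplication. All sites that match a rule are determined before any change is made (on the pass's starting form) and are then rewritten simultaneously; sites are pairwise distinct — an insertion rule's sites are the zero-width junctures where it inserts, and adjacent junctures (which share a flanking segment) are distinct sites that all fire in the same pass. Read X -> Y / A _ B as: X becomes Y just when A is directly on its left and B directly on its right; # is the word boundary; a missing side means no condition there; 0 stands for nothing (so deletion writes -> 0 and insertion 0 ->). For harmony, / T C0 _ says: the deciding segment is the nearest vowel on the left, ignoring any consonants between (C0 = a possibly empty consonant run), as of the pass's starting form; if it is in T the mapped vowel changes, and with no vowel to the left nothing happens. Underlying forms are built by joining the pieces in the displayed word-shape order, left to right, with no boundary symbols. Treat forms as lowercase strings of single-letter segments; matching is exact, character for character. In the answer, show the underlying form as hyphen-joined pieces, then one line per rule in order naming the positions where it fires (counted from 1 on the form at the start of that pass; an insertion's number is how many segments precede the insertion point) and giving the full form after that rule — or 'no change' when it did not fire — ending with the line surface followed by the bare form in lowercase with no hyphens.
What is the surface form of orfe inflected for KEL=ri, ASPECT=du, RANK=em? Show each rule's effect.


underlying: di-orfe-i-em
1. e -> o, i -> u / B C0 _: fires at position(s) 6: diorfoiem
surface: diorfoiem
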